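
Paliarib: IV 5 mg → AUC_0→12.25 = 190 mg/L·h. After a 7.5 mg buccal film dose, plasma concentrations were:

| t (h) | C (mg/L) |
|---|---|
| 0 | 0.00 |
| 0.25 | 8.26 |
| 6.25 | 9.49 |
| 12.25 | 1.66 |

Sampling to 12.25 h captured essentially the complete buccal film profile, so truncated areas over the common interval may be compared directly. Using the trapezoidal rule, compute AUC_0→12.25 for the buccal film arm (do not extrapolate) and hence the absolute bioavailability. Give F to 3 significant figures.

F = 0.308

Trapezoidal AUC_0→12.25 (buccal film):
  [0→0.25]: (0.00+8.26)/2 × 0.25 = 1.0325
  [0.25→6.25]: (8.26+9.49)/2 × 6 = 53.25
  [6.25→12.25]: (9.49+1.66)/2 × 6 = 33.45
  Sum = 87.7325 mg/L·h
F = (AUC_ev/D_ev)/(AUC_iv/D_iv) = (87.7325/7.5)/(190/5) = 11.6977/38 = 0.3078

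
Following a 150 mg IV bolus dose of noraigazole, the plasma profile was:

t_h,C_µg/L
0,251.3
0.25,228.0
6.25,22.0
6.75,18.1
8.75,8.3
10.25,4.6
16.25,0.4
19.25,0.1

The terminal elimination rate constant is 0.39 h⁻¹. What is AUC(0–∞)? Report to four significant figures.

Trapezoidal AUC_0→19.25:
  [0→0.25]: (251.3+228.0)/2 × 0.25 = 59.9125
  [0.25→6.25]: (228.0+22.0)/2 × 6 = 750.0
  [6.25→6.75]: (22.0+18.1)/2 × 0.5 = 10.025
  [6.75→8.75]: (18.1+8.3)/2 × 2 = 26.4
  [8.75→10.25]: (8.3+4.6)/2 × 1.5 = 9.675
  [10.25→16.25]: (4.6+0.4)/2 × 6 = 15.0
  [16.25→19.25]: (0.4+0.1)/2 × 3 = 0.75
  Sum = 871.7625 µg/L·h
Extrapolated tail: C_last / k_e = 0.1 / 0.39 = 0.256
AUC_0→∞ = 871.7625 + 0.256 = 872.0185 µg/L·h

AUC = 872.0 µg/L·h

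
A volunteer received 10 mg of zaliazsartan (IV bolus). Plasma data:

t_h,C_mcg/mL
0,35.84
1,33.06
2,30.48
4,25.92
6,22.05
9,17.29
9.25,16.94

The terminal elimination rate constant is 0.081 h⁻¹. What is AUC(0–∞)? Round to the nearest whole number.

AUC = 443 mcg/mL·h

Trapezoidal AUC_0→9.25:
  [0→1]: (35.84+33.06)/2 × 1 = 34.45
  [1→2]: (33.06+30.48)/2 × 1 = 31.77
  [2→4]: (30.48+25.92)/2 × 2 = 56.4
  [4→6]: (25.92+22.05)/2 × 2 = 47.97
  [6→9]: (22.05+17.29)/2 × 3 = 59.01
  [9→9.25]: (17.29+16.94)/2 × 0.25 = 4.27875
  Sum = 233.87875 mcg/mL·h
Extrapolated tail: C_last / k_e = 16.94 / 0.081 = 209.136
AUC_0→∞ = 233.87875 + 209.136 = 443.01475 mcg/mL·h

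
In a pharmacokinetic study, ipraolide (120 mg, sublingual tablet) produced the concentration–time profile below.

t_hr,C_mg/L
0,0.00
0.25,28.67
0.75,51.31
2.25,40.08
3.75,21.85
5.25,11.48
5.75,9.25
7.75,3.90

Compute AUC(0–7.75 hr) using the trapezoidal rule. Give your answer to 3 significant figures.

Trapezoidal AUC_0→7.75:
  [0→0.25]: (0.00+28.67)/2 × 0.25 = 3.58375
  [0.25→0.75]: (28.67+51.31)/2 × 0.5 = 19.995
  [0.75→2.25]: (51.31+40.08)/2 × 1.5 = 68.5425
  [2.25→3.75]: (40.08+21.85)/2 × 1.5 = 46.4475
  [3.75→5.25]: (21.85+11.48)/2 × 1.5 = 24.9975
  [5.25→5.75]: (11.48+9.25)/2 × 0.5 = 5.1825
  [5.75→7.75]: (9.25+3.90)/2 × 2 = 13.15
  Sum = 181.89875 mg/L·hr

AUC = 182 mg/L·hr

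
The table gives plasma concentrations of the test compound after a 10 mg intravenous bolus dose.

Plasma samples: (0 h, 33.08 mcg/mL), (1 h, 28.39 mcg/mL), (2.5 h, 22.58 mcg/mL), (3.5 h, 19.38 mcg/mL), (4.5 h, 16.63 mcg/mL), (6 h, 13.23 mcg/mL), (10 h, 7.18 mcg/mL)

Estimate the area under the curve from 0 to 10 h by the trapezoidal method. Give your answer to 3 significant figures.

Trapezoidal AUC_0→10:
  [0→1]: (33.08+28.39)/2 × 1 = 30.735
  [1→2.5]: (28.39+22.58)/2 × 1.5 = 38.2275
  [2.5→3.5]: (22.58+19.38)/2 × 1 = 20.98
  [3.5→4.5]: (19.38+16.63)/2 × 1 = 18.005
  [4.5→6]: (16.63+13.23)/2 × 1.5 = 22.395
  [6→10]: (13.23+7.18)/2 × 4 = 40.82
  Sum = 171.1625 mcg/mL·h

AUC = 171 mcg/mL·h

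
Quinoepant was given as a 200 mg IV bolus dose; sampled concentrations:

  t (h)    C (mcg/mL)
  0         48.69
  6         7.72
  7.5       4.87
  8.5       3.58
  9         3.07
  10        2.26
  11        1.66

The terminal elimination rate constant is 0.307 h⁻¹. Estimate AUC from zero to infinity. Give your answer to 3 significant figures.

AUC = 195 mcg/mL·h

Trapezoidal AUC_0→11:
  [0→6]: (48.69+7.72)/2 × 6 = 169.23
  [6→7.5]: (7.72+4.87)/2 × 1.5 = 9.4425
  [7.5→8.5]: (4.87+3.58)/2 × 1 = 4.225
  [8.5→9]: (3.58+3.07)/2 × 0.5 = 1.6625
  [9→10]: (3.07+2.26)/2 × 1 = 2.665
  [10→11]: (2.26+1.66)/2 × 1 = 1.96
  Sum = 189.185 mcg/mL·h
Extrapolated tail: C_last / k_e = 1.66 / 0.307 = 5.407
AUC_0→∞ = 189.185 + 5.407 = 194.592 mcg/mL·h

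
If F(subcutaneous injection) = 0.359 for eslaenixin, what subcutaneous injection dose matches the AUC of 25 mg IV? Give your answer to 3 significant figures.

For equal systemic exposure: F × D_ev = D_iv
D_ev = D_iv / F = 25 / 0.359 = 69.6379 mg

D_subcutaneous = 69.6 mg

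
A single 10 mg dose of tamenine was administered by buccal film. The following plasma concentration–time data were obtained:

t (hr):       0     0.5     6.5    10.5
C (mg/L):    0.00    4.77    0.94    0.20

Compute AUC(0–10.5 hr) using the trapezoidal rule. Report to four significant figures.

AUC = 20.60 mg/L·hr

Trapezoidal AUC_0→10.5:
  [0→0.5]: (0.00+4.77)/2 × 0.5 = 1.1925
  [0.5→6.5]: (4.77+0.94)/2 × 6 = 17.13
  [6.5→10.5]: (0.94+0.20)/2 × 4 = 2.28
  Sum = 20.6025 mg/L·hr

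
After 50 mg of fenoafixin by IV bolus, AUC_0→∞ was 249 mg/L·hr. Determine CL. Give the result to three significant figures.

CL = Dose_iv / AUC_0→∞
   = 50 / 249 = 0.200803 L/hr

CL = 0.201 L/hr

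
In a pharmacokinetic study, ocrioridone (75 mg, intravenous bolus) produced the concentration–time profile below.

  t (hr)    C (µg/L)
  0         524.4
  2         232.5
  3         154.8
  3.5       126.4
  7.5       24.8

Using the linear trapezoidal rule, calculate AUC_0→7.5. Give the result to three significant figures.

Trapezoidal AUC_0→7.5:
  [0→2]: (524.4+232.5)/2 × 2 = 756.9
  [2→3]: (232.5+154.8)/2 × 1 = 193.65
  [3→3.5]: (154.8+126.4)/2 × 0.5 = 70.3
  [3.5→7.5]: (126.4+24.8)/2 × 4 = 302.4
  Sum = 1323.25 µg/L·hr

AUC = 1320 µg/L·hr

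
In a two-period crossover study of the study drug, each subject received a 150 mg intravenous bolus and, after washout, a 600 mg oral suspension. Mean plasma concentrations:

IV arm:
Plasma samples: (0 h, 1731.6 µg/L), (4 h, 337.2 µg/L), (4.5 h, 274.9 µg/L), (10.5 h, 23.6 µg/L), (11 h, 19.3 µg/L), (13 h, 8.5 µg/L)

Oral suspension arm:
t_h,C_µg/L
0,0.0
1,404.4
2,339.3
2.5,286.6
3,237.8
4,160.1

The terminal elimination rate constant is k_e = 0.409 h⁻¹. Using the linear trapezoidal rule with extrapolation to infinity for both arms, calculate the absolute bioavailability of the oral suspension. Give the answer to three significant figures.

F = 0.0692

Trapezoidal AUC_0→13 (IV):
  [0→4]: (1731.6+337.2)/2 × 4 = 4137.6
  [4→4.5]: (337.2+274.9)/2 × 0.5 = 153.025
  [4.5→10.5]: (274.9+23.6)/2 × 6 = 895.5
  [10.5→11]: (23.6+19.3)/2 × 0.5 = 10.725
  [11→13]: (19.3+8.5)/2 × 2 = 27.8
  Sum = 5224.65 µg/L·h
IV tail: 8.5/0.409 = 20.782; AUC_iv,0→∞ = 5224.65 + 20.782 = 5245.432 µg/L·h
Trapezoidal AUC_0→4 (oral suspension):
  [0→1]: (0.0+404.4)/2 × 1 = 202.2
  [1→2]: (404.4+339.3)/2 × 1 = 371.85
  [2→2.5]: (339.3+286.6)/2 × 0.5 = 156.475
  [2.5→3]: (286.6+237.8)/2 × 0.5 = 131.1
  [3→4]: (237.8+160.1)/2 × 1 = 198.95
  Sum = 1060.575 µg/L·h
oral suspension tail: 160.1/0.409 = 391.443; AUC_ev,0→∞ = 1060.575 + 391.443 = 1452.018 µg/L·h
F = (AUC_ev/D_ev)/(AUC_iv/D_iv) = (1452.018/600)/(5245.432/150) = 2.42003/34.9695 = 0.0692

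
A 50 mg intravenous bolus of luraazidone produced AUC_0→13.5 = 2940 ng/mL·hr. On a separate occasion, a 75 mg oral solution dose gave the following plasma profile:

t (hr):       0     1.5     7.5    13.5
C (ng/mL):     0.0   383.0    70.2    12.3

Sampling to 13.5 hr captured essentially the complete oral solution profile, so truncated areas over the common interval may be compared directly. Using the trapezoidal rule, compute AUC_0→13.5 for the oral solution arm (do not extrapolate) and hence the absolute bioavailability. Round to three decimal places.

F = 0.430

Trapezoidal AUC_0→13.5 (oral solution):
  [0→1.5]: (0.0+383.0)/2 × 1.5 = 287.25
  [1.5→7.5]: (383.0+70.2)/2 × 6 = 1359.6
  [7.5→13.5]: (70.2+12.3)/2 × 6 = 247.5
  Sum = 1894.35 ng/mL·hr
F = (AUC_ev/D_ev)/(AUC_iv/D_iv) = (1894.35/75)/(2940/50) = 25.258/58.8 = 0.4296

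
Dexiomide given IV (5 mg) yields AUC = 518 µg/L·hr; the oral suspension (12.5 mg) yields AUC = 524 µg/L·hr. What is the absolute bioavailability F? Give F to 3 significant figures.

F = (AUC_ev / D_ev) / (AUC_iv / D_iv)
  = (524/12.5) / (518/5)
  = 41.92 / 103.6 = 0.4046

F = 0.405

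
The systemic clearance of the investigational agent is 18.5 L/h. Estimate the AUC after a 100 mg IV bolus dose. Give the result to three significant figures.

AUC_0→∞ = Dose_iv / CL
        = 100 / 18.5 = 5.40541 mg/L·h

AUC = 5.41 mg/L·h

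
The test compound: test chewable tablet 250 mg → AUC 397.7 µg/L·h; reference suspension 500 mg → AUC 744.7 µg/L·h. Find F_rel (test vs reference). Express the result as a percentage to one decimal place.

F_rel = 106.8%

F_rel = (AUC_test/D_test) / (AUC_ref/D_ref)
      = (397.7/250) / (744.7/500)
      = 1.5908 / 1.4894 = 1.0681 = 106.81%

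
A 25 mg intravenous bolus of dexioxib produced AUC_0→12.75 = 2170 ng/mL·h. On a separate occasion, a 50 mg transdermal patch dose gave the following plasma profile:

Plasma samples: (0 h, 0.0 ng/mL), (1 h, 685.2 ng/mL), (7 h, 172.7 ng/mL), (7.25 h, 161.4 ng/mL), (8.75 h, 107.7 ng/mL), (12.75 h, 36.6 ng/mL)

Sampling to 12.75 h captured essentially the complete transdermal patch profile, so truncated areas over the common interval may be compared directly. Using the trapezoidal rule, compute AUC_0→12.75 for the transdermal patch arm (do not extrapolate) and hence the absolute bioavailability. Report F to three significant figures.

F = 0.795

Trapezoidal AUC_0→12.75 (transdermal patch):
  [0→1]: (0.0+685.2)/2 × 1 = 342.6
  [1→7]: (685.2+172.7)/2 × 6 = 2573.7
  [7→7.25]: (172.7+161.4)/2 × 0.25 = 41.7625
  [7.25→8.75]: (161.4+107.7)/2 × 1.5 = 201.825
  [8.75→12.75]: (107.7+36.6)/2 × 4 = 288.6
  Sum = 3448.4875 ng/mL·h
F = (AUC_ev/D_ev)/(AUC_iv/D_iv) = (3448.4875/50)/(2170/25) = 68.96975/86.8 = 0.7946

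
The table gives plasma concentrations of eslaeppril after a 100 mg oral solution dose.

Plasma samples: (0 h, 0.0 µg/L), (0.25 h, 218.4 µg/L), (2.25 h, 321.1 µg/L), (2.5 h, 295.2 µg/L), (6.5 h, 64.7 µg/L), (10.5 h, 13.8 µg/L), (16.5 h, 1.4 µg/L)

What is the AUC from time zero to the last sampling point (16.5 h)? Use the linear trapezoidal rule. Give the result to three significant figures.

Trapezoidal AUC_0→16.5:
  [0→0.25]: (0.0+218.4)/2 × 0.25 = 27.3
  [0.25→2.25]: (218.4+321.1)/2 × 2 = 539.5
  [2.25→2.5]: (321.1+295.2)/2 × 0.25 = 77.0375
  [2.5→6.5]: (295.2+64.7)/2 × 4 = 719.8
  [6.5→10.5]: (64.7+13.8)/2 × 4 = 157.0
  [10.5→16.5]: (13.8+1.4)/2 × 6 = 45.6
  Sum = 1566.2375 µg/L·h

AUC = 1570 µg/L·h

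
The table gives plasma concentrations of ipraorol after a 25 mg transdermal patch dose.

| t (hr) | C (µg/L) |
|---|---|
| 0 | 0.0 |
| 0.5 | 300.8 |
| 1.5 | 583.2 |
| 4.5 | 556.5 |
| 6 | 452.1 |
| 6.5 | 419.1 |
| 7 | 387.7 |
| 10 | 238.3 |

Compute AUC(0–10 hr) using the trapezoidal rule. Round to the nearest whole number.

AUC = 4342 µg/L·hr

Trapezoidal AUC_0→10:
  [0→0.5]: (0.0+300.8)/2 × 0.5 = 75.2
  [0.5→1.5]: (300.8+583.2)/2 × 1 = 442.0
  [1.5→4.5]: (583.2+556.5)/2 × 3 = 1709.55
  [4.5→6]: (556.5+452.1)/2 × 1.5 = 756.45
  [6→6.5]: (452.1+419.1)/2 × 0.5 = 217.8
  [6.5→7]: (419.1+387.7)/2 × 0.5 = 201.7
  [7→10]: (387.7+238.3)/2 × 3 = 939.0
  Sum = 4341.7 µg/L·hr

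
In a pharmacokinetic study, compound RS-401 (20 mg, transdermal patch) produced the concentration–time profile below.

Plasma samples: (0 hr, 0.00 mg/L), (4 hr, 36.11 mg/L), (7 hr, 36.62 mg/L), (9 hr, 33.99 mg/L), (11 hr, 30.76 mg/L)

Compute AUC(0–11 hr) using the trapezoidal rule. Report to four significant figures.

AUC = 316.7 mg/L·hr

Trapezoidal AUC_0→11:
  [0→4]: (0.00+36.11)/2 × 4 = 72.22
  [4→7]: (36.11+36.62)/2 × 3 = 109.095
  [7→9]: (36.62+33.99)/2 × 2 = 70.61
  [9→11]: (33.99+30.76)/2 × 2 = 64.75
  Sum = 316.675 mg/L·hr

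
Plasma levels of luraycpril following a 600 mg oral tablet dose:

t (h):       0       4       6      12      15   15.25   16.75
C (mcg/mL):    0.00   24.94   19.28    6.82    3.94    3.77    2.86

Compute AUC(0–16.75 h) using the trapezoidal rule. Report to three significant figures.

Trapezoidal AUC_0→16.75:
  [0→4]: (0.00+24.94)/2 × 4 = 49.88
  [4→6]: (24.94+19.28)/2 × 2 = 44.22
  [6→12]: (19.28+6.82)/2 × 6 = 78.3
  [12→15]: (6.82+3.94)/2 × 3 = 16.14
  [15→15.25]: (3.94+3.77)/2 × 0.25 = 0.96375
  [15.25→16.75]: (3.77+2.86)/2 × 1.5 = 4.9725
  Sum = 194.47625 mcg/mL·h

AUC = 194 mcg/mL·h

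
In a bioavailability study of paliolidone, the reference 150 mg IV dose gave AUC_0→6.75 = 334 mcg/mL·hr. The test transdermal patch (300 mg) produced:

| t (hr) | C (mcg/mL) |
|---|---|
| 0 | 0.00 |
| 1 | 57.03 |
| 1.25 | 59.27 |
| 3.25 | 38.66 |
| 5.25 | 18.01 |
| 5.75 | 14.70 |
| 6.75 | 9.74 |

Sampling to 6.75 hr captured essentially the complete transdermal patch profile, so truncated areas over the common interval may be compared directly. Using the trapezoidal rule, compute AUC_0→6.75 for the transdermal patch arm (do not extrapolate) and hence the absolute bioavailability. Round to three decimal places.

Trapezoidal AUC_0→6.75 (transdermal patch):
  [0→1]: (0.00+57.03)/2 × 1 = 28.515
  [1→1.25]: (57.03+59.27)/2 × 0.25 = 14.5375
  [1.25→3.25]: (59.27+38.66)/2 × 2 = 97.93
  [3.25→5.25]: (38.66+18.01)/2 × 2 = 56.67
  [5.25→5.75]: (18.01+14.70)/2 × 0.5 = 8.1775
  [5.75→6.75]: (14.70+9.74)/2 × 1 = 12.22
  Sum = 218.05 mcg/mL·hr
F = (AUC_ev/D_ev)/(AUC_iv/D_iv) = (218.05/300)/(334/150) = 0.726833/2.22667 = 0.3264

F = 0.326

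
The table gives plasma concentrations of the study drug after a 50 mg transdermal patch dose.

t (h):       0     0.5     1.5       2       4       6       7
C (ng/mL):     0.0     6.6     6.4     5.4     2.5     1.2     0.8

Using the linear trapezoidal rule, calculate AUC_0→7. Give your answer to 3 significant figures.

Trapezoidal AUC_0→7:
  [0→0.5]: (0.0+6.6)/2 × 0.5 = 1.65
  [0.5→1.5]: (6.6+6.4)/2 × 1 = 6.5
  [1.5→2]: (6.4+5.4)/2 × 0.5 = 2.95
  [2→4]: (5.4+2.5)/2 × 2 = 7.9
  [4→6]: (2.5+1.2)/2 × 2 = 3.7
  [6→7]: (1.2+0.8)/2 × 1 = 1.0
  Sum = 23.7 ng/mL·h

AUC = 23.7 ng/mL·h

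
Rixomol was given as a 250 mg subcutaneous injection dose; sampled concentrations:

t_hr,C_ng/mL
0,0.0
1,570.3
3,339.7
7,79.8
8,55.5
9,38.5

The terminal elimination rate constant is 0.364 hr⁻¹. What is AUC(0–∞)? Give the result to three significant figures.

Trapezoidal AUC_0→9:
  [0→1]: (0.0+570.3)/2 × 1 = 285.15
  [1→3]: (570.3+339.7)/2 × 2 = 910.0
  [3→7]: (339.7+79.8)/2 × 4 = 839.0
  [7→8]: (79.8+55.5)/2 × 1 = 67.65
  [8→9]: (55.5+38.5)/2 × 1 = 47.0
  Sum = 2148.8 ng/mL·hr
Extrapolated tail: C_last / k_e = 38.5 / 0.364 = 105.769
AUC_0→∞ = 2148.8 + 105.769 = 2254.569 ng/mL·hr

AUC = 2250 ng/mL·hr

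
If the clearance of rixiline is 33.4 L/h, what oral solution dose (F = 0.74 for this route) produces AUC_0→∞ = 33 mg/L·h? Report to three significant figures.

Dose = CL × AUC_0→∞ / F
     = 33.4 × 33 / 0.74 = 1489.46 mg

Dose = 1490 mg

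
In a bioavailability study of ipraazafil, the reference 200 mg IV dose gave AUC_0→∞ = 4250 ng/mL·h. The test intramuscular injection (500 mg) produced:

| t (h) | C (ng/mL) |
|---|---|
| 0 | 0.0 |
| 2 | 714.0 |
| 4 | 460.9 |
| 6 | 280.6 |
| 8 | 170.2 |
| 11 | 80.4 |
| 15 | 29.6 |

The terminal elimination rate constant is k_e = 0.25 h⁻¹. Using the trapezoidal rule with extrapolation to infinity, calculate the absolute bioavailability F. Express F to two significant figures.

F = 0.36

Trapezoidal AUC_0→15 (intramuscular injection):
  [0→2]: (0.0+714.0)/2 × 2 = 714.0
  [2→4]: (714.0+460.9)/2 × 2 = 1174.9
  [4→6]: (460.9+280.6)/2 × 2 = 741.5
  [6→8]: (280.6+170.2)/2 × 2 = 450.8
  [8→11]: (170.2+80.4)/2 × 3 = 375.9
  [11→15]: (80.4+29.6)/2 × 4 = 220.0
  Sum = 3677.1 ng/mL·h
Tail: C_last/k_e = 29.6/0.25 = 118.400
AUC_0→∞ (intramuscular injection) = 3677.1 + 118.400 = 3795.5 ng/mL·h
F = (AUC_ev/D_ev)/(AUC_iv/D_iv) = (3795.5/500)/(4250/200) = 7.591/21.25 = 0.3572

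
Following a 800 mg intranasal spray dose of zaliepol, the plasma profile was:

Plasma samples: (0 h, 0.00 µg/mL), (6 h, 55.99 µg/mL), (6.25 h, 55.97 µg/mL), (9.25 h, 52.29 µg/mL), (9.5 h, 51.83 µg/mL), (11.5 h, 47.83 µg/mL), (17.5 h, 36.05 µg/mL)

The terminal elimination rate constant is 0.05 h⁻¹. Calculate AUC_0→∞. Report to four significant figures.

Trapezoidal AUC_0→17.5:
  [0→6]: (0.00+55.99)/2 × 6 = 167.97
  [6→6.25]: (55.99+55.97)/2 × 0.25 = 13.995
  [6.25→9.25]: (55.97+52.29)/2 × 3 = 162.39
  [9.25→9.5]: (52.29+51.83)/2 × 0.25 = 13.015
  [9.5→11.5]: (51.83+47.83)/2 × 2 = 99.66
  [11.5→17.5]: (47.83+36.05)/2 × 6 = 251.64
  Sum = 708.67 µg/mL·h
Extrapolated tail: C_last / k_e = 36.05 / 0.05 = 721.000
AUC_0→∞ = 708.67 + 721.000 = 1429.67 µg/mL·h

AUC = 1430 µg/mL·h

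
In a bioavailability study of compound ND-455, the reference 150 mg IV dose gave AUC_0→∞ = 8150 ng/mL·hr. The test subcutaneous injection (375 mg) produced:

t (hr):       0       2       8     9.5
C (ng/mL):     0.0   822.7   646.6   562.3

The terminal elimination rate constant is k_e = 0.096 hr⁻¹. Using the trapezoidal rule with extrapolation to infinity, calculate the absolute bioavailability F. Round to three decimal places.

Trapezoidal AUC_0→9.5 (subcutaneous injection):
  [0→2]: (0.0+822.7)/2 × 2 = 822.7
  [2→8]: (822.7+646.6)/2 × 6 = 4407.9
  [8→9.5]: (646.6+562.3)/2 × 1.5 = 906.675
  Sum = 6137.275 ng/mL·hr
Tail: C_last/k_e = 562.3/0.096 = 5857.292
AUC_0→∞ (subcutaneous injection) = 6137.275 + 5857.292 = 11994.567 ng/mL·hr
F = (AUC_ev/D_ev)/(AUC_iv/D_iv) = (11994.567/375)/(8150/150) = 31.985512/54.3333 = 0.5887

F = 0.589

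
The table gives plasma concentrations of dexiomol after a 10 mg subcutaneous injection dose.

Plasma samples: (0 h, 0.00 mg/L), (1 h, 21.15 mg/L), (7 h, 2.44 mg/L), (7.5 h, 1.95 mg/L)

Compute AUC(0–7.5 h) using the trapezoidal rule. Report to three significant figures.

Trapezoidal AUC_0→7.5:
  [0→1]: (0.00+21.15)/2 × 1 = 10.575
  [1→7]: (21.15+2.44)/2 × 6 = 70.77
  [7→7.5]: (2.44+1.95)/2 × 0.5 = 1.0975
  Sum = 82.4425 mg/L·h

AUC = 82.4 mg/L·h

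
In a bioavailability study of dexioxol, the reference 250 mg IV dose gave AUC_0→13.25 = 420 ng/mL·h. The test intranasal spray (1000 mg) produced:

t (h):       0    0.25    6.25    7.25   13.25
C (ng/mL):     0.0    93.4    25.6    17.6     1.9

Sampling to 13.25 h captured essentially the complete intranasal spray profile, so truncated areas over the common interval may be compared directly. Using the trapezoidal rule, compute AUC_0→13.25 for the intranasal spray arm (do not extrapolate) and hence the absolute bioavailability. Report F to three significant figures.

F = 0.267

Trapezoidal AUC_0→13.25 (intranasal spray):
  [0→0.25]: (0.0+93.4)/2 × 0.25 = 11.675
  [0.25→6.25]: (93.4+25.6)/2 × 6 = 357.0
  [6.25→7.25]: (25.6+17.6)/2 × 1 = 21.6
  [7.25→13.25]: (17.6+1.9)/2 × 6 = 58.5
  Sum = 448.775 ng/mL·h
F = (AUC_ev/D_ev)/(AUC_iv/D_iv) = (448.775/1000)/(420/250) = 0.448775/1.68 = 0.2671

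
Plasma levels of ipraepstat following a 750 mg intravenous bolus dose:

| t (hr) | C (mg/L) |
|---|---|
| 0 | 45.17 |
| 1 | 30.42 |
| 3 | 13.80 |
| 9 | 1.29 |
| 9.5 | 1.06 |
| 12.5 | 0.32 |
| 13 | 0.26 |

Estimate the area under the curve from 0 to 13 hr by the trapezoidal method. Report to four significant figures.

Trapezoidal AUC_0→13:
  [0→1]: (45.17+30.42)/2 × 1 = 37.795
  [1→3]: (30.42+13.80)/2 × 2 = 44.22
  [3→9]: (13.80+1.29)/2 × 6 = 45.27
  [9→9.5]: (1.29+1.06)/2 × 0.5 = 0.5875
  [9.5→12.5]: (1.06+0.32)/2 × 3 = 2.07
  [12.5→13]: (0.32+0.26)/2 × 0.5 = 0.145
  Sum = 130.0875 mg/L·hr

AUC = 130.1 mg/L·hr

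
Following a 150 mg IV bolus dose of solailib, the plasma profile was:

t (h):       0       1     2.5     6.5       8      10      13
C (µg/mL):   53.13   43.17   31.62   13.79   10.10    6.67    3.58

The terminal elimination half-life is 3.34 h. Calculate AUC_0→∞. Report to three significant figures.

AUC = 262 µg/mL·h

Trapezoidal AUC_0→13:
  [0→1]: (53.13+43.17)/2 × 1 = 48.15
  [1→2.5]: (43.17+31.62)/2 × 1.5 = 56.0925
  [2.5→6.5]: (31.62+13.79)/2 × 4 = 90.82
  [6.5→8]: (13.79+10.10)/2 × 1.5 = 17.9175
  [8→10]: (10.10+6.67)/2 × 2 = 16.77
  [10→13]: (6.67+3.58)/2 × 3 = 15.375
  Sum = 245.125 µg/mL·h
k_e = ln2 / t½ = 0.693147 / 3.34 = 0.2075 h^-1
Extrapolated tail: C_last / k_e = 3.58 / 0.2075 = 17.253
AUC_0→∞ = 245.125 + 17.253 = 262.378 µg/mL·h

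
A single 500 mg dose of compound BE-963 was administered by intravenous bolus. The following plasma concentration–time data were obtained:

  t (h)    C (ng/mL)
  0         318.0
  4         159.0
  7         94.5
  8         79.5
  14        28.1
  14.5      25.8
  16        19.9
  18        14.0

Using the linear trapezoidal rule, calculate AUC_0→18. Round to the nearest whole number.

Trapezoidal AUC_0→18:
  [0→4]: (318.0+159.0)/2 × 4 = 954.0
  [4→7]: (159.0+94.5)/2 × 3 = 380.25
  [7→8]: (94.5+79.5)/2 × 1 = 87.0
  [8→14]: (79.5+28.1)/2 × 6 = 322.8
  [14→14.5]: (28.1+25.8)/2 × 0.5 = 13.475
  [14.5→16]: (25.8+19.9)/2 × 1.5 = 34.275
  [16→18]: (19.9+14.0)/2 × 2 = 33.9
  Sum = 1825.7 ng/mL·h

AUC = 1826 ng/mL·h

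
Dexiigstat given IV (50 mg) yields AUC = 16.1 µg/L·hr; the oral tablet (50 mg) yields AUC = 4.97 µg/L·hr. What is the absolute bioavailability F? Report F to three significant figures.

F = 0.309

F = (AUC_ev / D_ev) / (AUC_iv / D_iv)
  = (4.97/50) / (16.1/50)
  = 0.0994 / 0.322 = 0.3087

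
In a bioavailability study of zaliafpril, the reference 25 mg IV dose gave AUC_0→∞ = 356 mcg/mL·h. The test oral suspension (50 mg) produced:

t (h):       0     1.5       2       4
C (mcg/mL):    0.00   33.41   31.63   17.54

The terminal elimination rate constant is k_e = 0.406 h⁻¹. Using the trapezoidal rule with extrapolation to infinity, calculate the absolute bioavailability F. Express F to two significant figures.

Trapezoidal AUC_0→4 (oral suspension):
  [0→1.5]: (0.00+33.41)/2 × 1.5 = 25.0575
  [1.5→2]: (33.41+31.63)/2 × 0.5 = 16.26
  [2→4]: (31.63+17.54)/2 × 2 = 49.17
  Sum = 90.4875 mcg/mL·h
Tail: C_last/k_e = 17.54/0.406 = 43.202
AUC_0→∞ (oral suspension) = 90.4875 + 43.202 = 133.6895 mcg/mL·h
F = (AUC_ev/D_ev)/(AUC_iv/D_iv) = (133.6895/50)/(356/25) = 2.67379/14.24 = 0.1878

F = 0.19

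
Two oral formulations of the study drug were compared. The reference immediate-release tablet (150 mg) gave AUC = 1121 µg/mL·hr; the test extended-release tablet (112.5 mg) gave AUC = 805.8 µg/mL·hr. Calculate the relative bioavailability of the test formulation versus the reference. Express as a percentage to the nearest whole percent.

F_rel = (AUC_test/D_test) / (AUC_ref/D_ref)
      = (805.8/112.5) / (1121/150)
      = 7.16267 / 7.47333 = 0.9584 = 95.84%

F_rel = 96%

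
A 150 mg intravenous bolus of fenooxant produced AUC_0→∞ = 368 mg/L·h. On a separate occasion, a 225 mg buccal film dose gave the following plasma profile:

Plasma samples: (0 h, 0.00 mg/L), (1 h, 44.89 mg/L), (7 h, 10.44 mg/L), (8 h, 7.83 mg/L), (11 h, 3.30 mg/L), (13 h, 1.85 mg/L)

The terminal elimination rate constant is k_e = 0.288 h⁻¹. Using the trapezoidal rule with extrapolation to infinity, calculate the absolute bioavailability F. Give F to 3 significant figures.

F = 0.409

Trapezoidal AUC_0→13 (buccal film):
  [0→1]: (0.00+44.89)/2 × 1 = 22.445
  [1→7]: (44.89+10.44)/2 × 6 = 165.99
  [7→8]: (10.44+7.83)/2 × 1 = 9.135
  [8→11]: (7.83+3.30)/2 × 3 = 16.695
  [11→13]: (3.30+1.85)/2 × 2 = 5.15
  Sum = 219.415 mg/L·h
Tail: C_last/k_e = 1.85/0.288 = 6.424
AUC_0→∞ (buccal film) = 219.415 + 6.424 = 225.839 mg/L·h
F = (AUC_ev/D_ev)/(AUC_iv/D_iv) = (225.839/225)/(368/150) = 1.00373/2.45333 = 0.4091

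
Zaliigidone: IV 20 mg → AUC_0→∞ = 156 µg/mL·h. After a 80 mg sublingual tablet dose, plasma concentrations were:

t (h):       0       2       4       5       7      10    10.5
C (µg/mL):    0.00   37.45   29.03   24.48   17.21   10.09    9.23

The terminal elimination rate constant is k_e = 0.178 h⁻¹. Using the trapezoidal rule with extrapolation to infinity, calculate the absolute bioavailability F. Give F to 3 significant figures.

F = 0.433

Trapezoidal AUC_0→10.5 (sublingual tablet):
  [0→2]: (0.00+37.45)/2 × 2 = 37.45
  [2→4]: (37.45+29.03)/2 × 2 = 66.48
  [4→5]: (29.03+24.48)/2 × 1 = 26.755
  [5→7]: (24.48+17.21)/2 × 2 = 41.69
  [7→10]: (17.21+10.09)/2 × 3 = 40.95
  [10→10.5]: (10.09+9.23)/2 × 0.5 = 4.83
  Sum = 218.155 µg/mL·h
Tail: C_last/k_e = 9.23/0.178 = 51.854
AUC_0→∞ (sublingual tablet) = 218.155 + 51.854 = 270.009 µg/mL·h
F = (AUC_ev/D_ev)/(AUC_iv/D_iv) = (270.009/80)/(156/20) = 3.3751125/7.8 = 0.4327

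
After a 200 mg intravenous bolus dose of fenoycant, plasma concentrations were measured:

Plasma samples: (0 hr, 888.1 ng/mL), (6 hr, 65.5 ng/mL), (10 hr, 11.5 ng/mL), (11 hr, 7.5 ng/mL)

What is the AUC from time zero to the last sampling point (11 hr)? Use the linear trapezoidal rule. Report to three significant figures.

AUC = 3020 ng/mL·hr

Trapezoidal AUC_0→11:
  [0→6]: (888.1+65.5)/2 × 6 = 2860.8
  [6→10]: (65.5+11.5)/2 × 4 = 154.0
  [10→11]: (11.5+7.5)/2 × 1 = 9.5
  Sum = 3024.3 ng/mL·hr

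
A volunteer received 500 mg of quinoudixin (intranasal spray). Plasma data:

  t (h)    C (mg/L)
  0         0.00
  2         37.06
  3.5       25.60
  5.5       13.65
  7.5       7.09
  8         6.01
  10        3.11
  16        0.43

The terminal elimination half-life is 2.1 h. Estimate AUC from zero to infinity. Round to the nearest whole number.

AUC = 168 mg/L·h

Trapezoidal AUC_0→16:
  [0→2]: (0.00+37.06)/2 × 2 = 37.06
  [2→3.5]: (37.06+25.60)/2 × 1.5 = 46.995
  [3.5→5.5]: (25.60+13.65)/2 × 2 = 39.25
  [5.5→7.5]: (13.65+7.09)/2 × 2 = 20.74
  [7.5→8]: (7.09+6.01)/2 × 0.5 = 3.275
  [8→10]: (6.01+3.11)/2 × 2 = 9.12
  [10→16]: (3.11+0.43)/2 × 6 = 10.62
  Sum = 167.06 mg/L·h
k_e = ln2 / t½ = 0.693147 / 2.1 = 0.3301 h^-1
Extrapolated tail: C_last / k_e = 0.43 / 0.3301 = 1.303
AUC_0→∞ = 167.06 + 1.303 = 168.363 mg/L·h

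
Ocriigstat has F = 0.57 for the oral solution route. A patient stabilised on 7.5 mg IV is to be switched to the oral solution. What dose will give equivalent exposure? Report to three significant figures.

D_oral = 13.2 mg

For equal systemic exposure: F × D_ev = D_iv
D_ev = D_iv / F = 7.5 / 0.57 = 13.1579 mg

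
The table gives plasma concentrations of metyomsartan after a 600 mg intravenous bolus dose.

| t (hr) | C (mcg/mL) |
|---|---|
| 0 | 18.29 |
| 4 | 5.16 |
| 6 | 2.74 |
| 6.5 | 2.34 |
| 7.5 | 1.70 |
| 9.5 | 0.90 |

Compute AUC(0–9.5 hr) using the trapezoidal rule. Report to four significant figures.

Trapezoidal AUC_0→9.5:
  [0→4]: (18.29+5.16)/2 × 4 = 46.9
  [4→6]: (5.16+2.74)/2 × 2 = 7.9
  [6→6.5]: (2.74+2.34)/2 × 0.5 = 1.27
  [6.5→7.5]: (2.34+1.70)/2 × 1 = 2.02
  [7.5→9.5]: (1.70+0.90)/2 × 2 = 2.6
  Sum = 60.69 mcg/mL·hr

AUC = 60.69 mcg/mL·hr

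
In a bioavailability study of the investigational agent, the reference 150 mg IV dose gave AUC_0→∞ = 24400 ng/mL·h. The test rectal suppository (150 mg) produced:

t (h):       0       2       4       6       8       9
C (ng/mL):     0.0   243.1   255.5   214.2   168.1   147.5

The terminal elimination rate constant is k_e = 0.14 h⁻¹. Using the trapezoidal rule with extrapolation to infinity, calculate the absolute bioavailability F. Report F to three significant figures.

F = 0.115

Trapezoidal AUC_0→9 (rectal suppository):
  [0→2]: (0.0+243.1)/2 × 2 = 243.1
  [2→4]: (243.1+255.5)/2 × 2 = 498.6
  [4→6]: (255.5+214.2)/2 × 2 = 469.7
  [6→8]: (214.2+168.1)/2 × 2 = 382.3
  [8→9]: (168.1+147.5)/2 × 1 = 157.8
  Sum = 1751.5 ng/mL·h
Tail: C_last/k_e = 147.5/0.14 = 1053.571
AUC_0→∞ (rectal suppository) = 1751.5 + 1053.571 = 2805.071 ng/mL·h
F = (AUC_ev/D_ev)/(AUC_iv/D_iv) = (2805.071/150)/(24400/150) = 18.7005/162.667 = 0.1150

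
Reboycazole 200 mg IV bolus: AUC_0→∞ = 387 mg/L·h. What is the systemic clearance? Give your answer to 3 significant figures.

CL = 0.517 L/h

CL = Dose_iv / AUC_0→∞
   = 200 / 387 = 0.516796 L/h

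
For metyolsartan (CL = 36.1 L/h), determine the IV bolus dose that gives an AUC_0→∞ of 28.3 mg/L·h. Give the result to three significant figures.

Dose_iv = CL × AUC_0→∞
     = 36.1 × 28.3 = 1021.63 mg

Dose = 1020 mg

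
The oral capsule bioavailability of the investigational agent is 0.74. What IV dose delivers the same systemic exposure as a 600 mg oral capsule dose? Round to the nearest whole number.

Systemic exposure from an extravascular dose = F × D_ev, so the equivalent IV dose is F × D_ev.
D_iv = F × D_ev = 0.74 × 600 = 444 mg

D_iv = 444 mg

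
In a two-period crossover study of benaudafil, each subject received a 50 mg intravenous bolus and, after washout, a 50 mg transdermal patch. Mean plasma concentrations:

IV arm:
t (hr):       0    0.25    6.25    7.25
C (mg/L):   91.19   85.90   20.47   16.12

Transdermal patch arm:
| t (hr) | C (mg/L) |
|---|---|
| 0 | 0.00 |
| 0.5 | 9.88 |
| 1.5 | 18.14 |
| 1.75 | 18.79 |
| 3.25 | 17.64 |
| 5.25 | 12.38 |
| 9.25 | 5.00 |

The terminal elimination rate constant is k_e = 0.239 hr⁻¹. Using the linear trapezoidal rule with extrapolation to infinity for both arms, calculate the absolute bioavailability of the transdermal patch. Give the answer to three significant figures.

F = 0.314

Trapezoidal AUC_0→7.25 (IV):
  [0→0.25]: (91.19+85.90)/2 × 0.25 = 22.13625
  [0.25→6.25]: (85.90+20.47)/2 × 6 = 319.11
  [6.25→7.25]: (20.47+16.12)/2 × 1 = 18.295
  Sum = 359.54125 mg/L·hr
IV tail: 16.12/0.239 = 67.448; AUC_iv,0→∞ = 359.54125 + 67.448 = 426.98925 mg/L·hr
Trapezoidal AUC_0→9.25 (transdermal patch):
  [0→0.5]: (0.00+9.88)/2 × 0.5 = 2.47
  [0.5→1.5]: (9.88+18.14)/2 × 1 = 14.01
  [1.5→1.75]: (18.14+18.79)/2 × 0.25 = 4.61625
  [1.75→3.25]: (18.79+17.64)/2 × 1.5 = 27.3225
  [3.25→5.25]: (17.64+12.38)/2 × 2 = 30.02
  [5.25→9.25]: (12.38+5.00)/2 × 4 = 34.76
  Sum = 113.19875 mg/L·hr
transdermal patch tail: 5.00/0.239 = 20.921; AUC_ev,0→∞ = 113.19875 + 20.921 = 134.11975 mg/L·hr
F = (AUC_ev/D_ev)/(AUC_iv/D_iv) = (134.11975/50)/(426.98925/50) = 2.682395/8.539785 = 0.3141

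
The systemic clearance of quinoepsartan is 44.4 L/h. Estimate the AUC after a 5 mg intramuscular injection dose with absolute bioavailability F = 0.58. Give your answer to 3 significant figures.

AUC = 0.0653 mg/L·h

AUC_0→∞ = F × Dose / CL
        = 0.58 × 5 / 44.4 = 0.0653153 mg/L·h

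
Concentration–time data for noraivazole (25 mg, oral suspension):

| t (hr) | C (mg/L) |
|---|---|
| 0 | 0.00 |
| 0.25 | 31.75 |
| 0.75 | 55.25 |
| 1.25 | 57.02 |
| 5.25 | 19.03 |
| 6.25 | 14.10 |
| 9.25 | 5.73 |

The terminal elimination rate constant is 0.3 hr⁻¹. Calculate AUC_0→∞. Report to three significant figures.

Trapezoidal AUC_0→9.25:
  [0→0.25]: (0.00+31.75)/2 × 0.25 = 3.96875
  [0.25→0.75]: (31.75+55.25)/2 × 0.5 = 21.75
  [0.75→1.25]: (55.25+57.02)/2 × 0.5 = 28.0675
  [1.25→5.25]: (57.02+19.03)/2 × 4 = 152.1
  [5.25→6.25]: (19.03+14.10)/2 × 1 = 16.565
  [6.25→9.25]: (14.10+5.73)/2 × 3 = 29.745
  Sum = 252.19625 mg/L·hr
Extrapolated tail: C_last / k_e = 5.73 / 0.3 = 19.100
AUC_0→∞ = 252.19625 + 19.100 = 271.29625 mg/L·hr

AUC = 271 mg/L·hr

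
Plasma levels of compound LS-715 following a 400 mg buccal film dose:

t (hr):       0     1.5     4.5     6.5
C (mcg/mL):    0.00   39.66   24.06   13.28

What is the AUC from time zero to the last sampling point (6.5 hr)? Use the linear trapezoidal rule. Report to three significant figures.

Trapezoidal AUC_0→6.5:
  [0→1.5]: (0.00+39.66)/2 × 1.5 = 29.745
  [1.5→4.5]: (39.66+24.06)/2 × 3 = 95.58
  [4.5→6.5]: (24.06+13.28)/2 × 2 = 37.34
  Sum = 162.665 mcg/mL·hr

AUC = 163 mcg/mL·hr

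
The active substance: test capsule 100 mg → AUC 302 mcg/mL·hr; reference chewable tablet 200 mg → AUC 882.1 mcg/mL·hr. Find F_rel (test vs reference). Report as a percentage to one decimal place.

F_rel = 68.5%

F_rel = (AUC_test/D_test) / (AUC_ref/D_ref)
      = (302/100) / (882.1/200)
      = 3.02 / 4.4105 = 0.6847 = 68.47%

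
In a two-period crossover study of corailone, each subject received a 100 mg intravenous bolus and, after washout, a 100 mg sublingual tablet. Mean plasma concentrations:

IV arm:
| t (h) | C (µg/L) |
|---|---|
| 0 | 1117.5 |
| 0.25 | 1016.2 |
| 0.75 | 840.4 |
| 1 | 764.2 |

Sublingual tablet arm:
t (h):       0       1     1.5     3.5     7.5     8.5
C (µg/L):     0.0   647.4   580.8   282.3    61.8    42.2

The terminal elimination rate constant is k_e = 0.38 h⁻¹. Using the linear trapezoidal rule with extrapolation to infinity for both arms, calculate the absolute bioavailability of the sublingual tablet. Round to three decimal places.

Trapezoidal AUC_0→1 (IV):
  [0→0.25]: (1117.5+1016.2)/2 × 0.25 = 266.7125
  [0.25→0.75]: (1016.2+840.4)/2 × 0.5 = 464.15
  [0.75→1]: (840.4+764.2)/2 × 0.25 = 200.575
  Sum = 931.4375 µg/L·h
IV tail: 764.2/0.38 = 2011.053; AUC_iv,0→∞ = 931.4375 + 2011.053 = 2942.4905 µg/L·h
Trapezoidal AUC_0→8.5 (sublingual tablet):
  [0→1]: (0.0+647.4)/2 × 1 = 323.7
  [1→1.5]: (647.4+580.8)/2 × 0.5 = 307.05
  [1.5→3.5]: (580.8+282.3)/2 × 2 = 863.1
  [3.5→7.5]: (282.3+61.8)/2 × 4 = 688.2
  [7.5→8.5]: (61.8+42.2)/2 × 1 = 52.0
  Sum = 2234.05 µg/L·h
sublingual tablet tail: 42.2/0.38 = 111.053; AUC_ev,0→∞ = 2234.05 + 111.053 = 2345.103 µg/L·h
F = (AUC_ev/D_ev)/(AUC_iv/D_iv) = (2345.103/100)/(2942.4905/100) = 23.45103/29.424905 = 0.7970

F = 0.797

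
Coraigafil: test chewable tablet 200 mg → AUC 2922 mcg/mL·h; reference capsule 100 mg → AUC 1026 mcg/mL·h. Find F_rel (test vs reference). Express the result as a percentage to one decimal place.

F_rel = 142.4%

F_rel = (AUC_test/D_test) / (AUC_ref/D_ref)
      = (2922/200) / (1026/100)
      = 14.61 / 10.26 = 1.4240 = 142.40%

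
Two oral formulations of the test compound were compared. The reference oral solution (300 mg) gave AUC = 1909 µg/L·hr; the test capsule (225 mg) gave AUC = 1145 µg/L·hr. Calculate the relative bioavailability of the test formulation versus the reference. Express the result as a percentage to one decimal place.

F_rel = 80.0%

F_rel = (AUC_test/D_test) / (AUC_ref/D_ref)
      = (1145/225) / (1909/300)
      = 5.08889 / 6.36333 = 0.7997 = 79.97%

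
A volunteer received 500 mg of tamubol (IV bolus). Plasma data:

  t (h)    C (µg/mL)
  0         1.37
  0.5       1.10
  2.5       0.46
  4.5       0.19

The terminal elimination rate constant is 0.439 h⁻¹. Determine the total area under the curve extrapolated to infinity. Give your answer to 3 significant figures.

Trapezoidal AUC_0→4.5:
  [0→0.5]: (1.37+1.10)/2 × 0.5 = 0.6175
  [0.5→2.5]: (1.10+0.46)/2 × 2 = 1.56
  [2.5→4.5]: (0.46+0.19)/2 × 2 = 0.65
  Sum = 2.8275 µg/mL·h
Extrapolated tail: C_last / k_e = 0.19 / 0.439 = 0.433
AUC_0→∞ = 2.8275 + 0.433 = 3.2605 µg/mL·h

AUC = 3.26 µg/mL·h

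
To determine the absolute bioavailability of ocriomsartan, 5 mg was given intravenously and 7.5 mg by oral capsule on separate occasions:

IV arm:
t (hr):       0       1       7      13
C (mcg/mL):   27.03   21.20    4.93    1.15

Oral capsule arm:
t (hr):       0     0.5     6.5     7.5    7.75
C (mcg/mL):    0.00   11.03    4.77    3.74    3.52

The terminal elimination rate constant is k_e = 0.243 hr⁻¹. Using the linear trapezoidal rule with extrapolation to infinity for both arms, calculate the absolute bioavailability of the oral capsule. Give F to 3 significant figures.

F = 0.371

Trapezoidal AUC_0→13 (IV):
  [0→1]: (27.03+21.20)/2 × 1 = 24.115
  [1→7]: (21.20+4.93)/2 × 6 = 78.39
  [7→13]: (4.93+1.15)/2 × 6 = 18.24
  Sum = 120.745 mcg/mL·hr
IV tail: 1.15/0.243 = 4.733; AUC_iv,0→∞ = 120.745 + 4.733 = 125.478 mcg/mL·hr
Trapezoidal AUC_0→7.75 (oral capsule):
  [0→0.5]: (0.00+11.03)/2 × 0.5 = 2.7575
  [0.5→6.5]: (11.03+4.77)/2 × 6 = 47.4
  [6.5→7.5]: (4.77+3.74)/2 × 1 = 4.255
  [7.5→7.75]: (3.74+3.52)/2 × 0.25 = 0.9075
  Sum = 55.32 mcg/mL·hr
oral capsule tail: 3.52/0.243 = 14.486; AUC_ev,0→∞ = 55.32 + 14.486 = 69.806 mcg/mL·hr
F = (AUC_ev/D_ev)/(AUC_iv/D_iv) = (69.806/7.5)/(125.478/5) = 9.30747/25.0956 = 0.3709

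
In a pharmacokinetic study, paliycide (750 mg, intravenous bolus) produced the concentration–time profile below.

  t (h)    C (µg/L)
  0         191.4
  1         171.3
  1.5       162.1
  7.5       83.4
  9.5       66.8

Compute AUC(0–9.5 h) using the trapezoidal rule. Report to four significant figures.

AUC = 1151 µg/L·h

Trapezoidal AUC_0→9.5:
  [0→1]: (191.4+171.3)/2 × 1 = 181.35
  [1→1.5]: (171.3+162.1)/2 × 0.5 = 83.35
  [1.5→7.5]: (162.1+83.4)/2 × 6 = 736.5
  [7.5→9.5]: (83.4+66.8)/2 × 2 = 150.2
  Sum = 1151.4 µg/L·h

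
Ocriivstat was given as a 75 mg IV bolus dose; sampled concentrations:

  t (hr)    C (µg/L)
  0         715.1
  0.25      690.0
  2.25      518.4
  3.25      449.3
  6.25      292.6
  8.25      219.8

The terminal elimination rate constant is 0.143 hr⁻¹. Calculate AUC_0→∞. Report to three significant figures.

AUC = 5030 µg/L·hr

Trapezoidal AUC_0→8.25:
  [0→0.25]: (715.1+690.0)/2 × 0.25 = 175.6375
  [0.25→2.25]: (690.0+518.4)/2 × 2 = 1208.4
  [2.25→3.25]: (518.4+449.3)/2 × 1 = 483.85
  [3.25→6.25]: (449.3+292.6)/2 × 3 = 1112.85
  [6.25→8.25]: (292.6+219.8)/2 × 2 = 512.4
  Sum = 3493.1375 µg/L·hr
Extrapolated tail: C_last / k_e = 219.8 / 0.143 = 1537.063
AUC_0→∞ = 3493.1375 + 1537.063 = 5030.2005 µg/L·hr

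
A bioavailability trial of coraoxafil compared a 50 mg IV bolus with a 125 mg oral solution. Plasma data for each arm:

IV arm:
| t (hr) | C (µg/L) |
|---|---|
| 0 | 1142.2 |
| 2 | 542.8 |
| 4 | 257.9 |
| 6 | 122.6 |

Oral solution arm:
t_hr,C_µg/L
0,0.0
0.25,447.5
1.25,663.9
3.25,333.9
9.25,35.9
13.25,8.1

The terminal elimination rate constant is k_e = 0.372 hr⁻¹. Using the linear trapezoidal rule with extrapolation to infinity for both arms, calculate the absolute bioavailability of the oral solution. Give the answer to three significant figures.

Trapezoidal AUC_0→6 (IV):
  [0→2]: (1142.2+542.8)/2 × 2 = 1685.0
  [2→4]: (542.8+257.9)/2 × 2 = 800.7
  [4→6]: (257.9+122.6)/2 × 2 = 380.5
  Sum = 2866.2 µg/L·hr
IV tail: 122.6/0.372 = 329.570; AUC_iv,0→∞ = 2866.2 + 329.570 = 3195.77 µg/L·hr
Trapezoidal AUC_0→13.25 (oral solution):
  [0→0.25]: (0.0+447.5)/2 × 0.25 = 55.9375
  [0.25→1.25]: (447.5+663.9)/2 × 1 = 555.7
  [1.25→3.25]: (663.9+333.9)/2 × 2 = 997.8
  [3.25→9.25]: (333.9+35.9)/2 × 6 = 1109.4
  [9.25→13.25]: (35.9+8.1)/2 × 4 = 88.0
  Sum = 2806.8375 µg/L·hr
oral solution tail: 8.1/0.372 = 21.774; AUC_ev,0→∞ = 2806.8375 + 21.774 = 2828.6115 µg/L·hr
F = (AUC_ev/D_ev)/(AUC_iv/D_iv) = (2828.6115/125)/(3195.77/50) = 22.628892/63.9154 = 0.3540

F = 0.354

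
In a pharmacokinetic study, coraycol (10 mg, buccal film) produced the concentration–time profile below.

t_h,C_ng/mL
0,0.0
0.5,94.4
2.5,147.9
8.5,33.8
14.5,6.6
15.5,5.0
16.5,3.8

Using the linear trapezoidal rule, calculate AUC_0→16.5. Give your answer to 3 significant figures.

AUC = 942 ng/mL·h

Trapezoidal AUC_0→16.5:
  [0→0.5]: (0.0+94.4)/2 × 0.5 = 23.6
  [0.5→2.5]: (94.4+147.9)/2 × 2 = 242.3
  [2.5→8.5]: (147.9+33.8)/2 × 6 = 545.1
  [8.5→14.5]: (33.8+6.6)/2 × 6 = 121.2
  [14.5→15.5]: (6.6+5.0)/2 × 1 = 5.8
  [15.5→16.5]: (5.0+3.8)/2 × 1 = 4.4
  Sum = 942.4 ng/mL·h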